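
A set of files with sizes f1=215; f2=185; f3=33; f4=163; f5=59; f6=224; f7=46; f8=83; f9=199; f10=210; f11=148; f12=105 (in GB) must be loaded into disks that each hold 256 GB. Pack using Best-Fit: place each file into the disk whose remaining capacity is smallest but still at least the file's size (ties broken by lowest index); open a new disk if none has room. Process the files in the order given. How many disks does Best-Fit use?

Put f1 (215 GB) in disk 1; 41 GB remain.
Put f2 (185 GB) in disk 2; 71 GB remain.
Put f3 (33 GB) in disk 1; 8 GB remain.
Put f4 (163 GB) in disk 3; 93 GB remain.
Put f5 (59 GB) in disk 2; 12 GB remain.
Put f6 (224 GB) in disk 4; 32 GB remain.
Put f7 (46 GB) in disk 3; 47 GB remain.
Put f8 (83 GB) in disk 5; 173 GB remain.
Put f9 (199 GB) in disk 6; 57 GB remain.
Put f10 (210 GB) in disk 7; 46 GB remain.
Put f11 (148 GB) in disk 5; 25 GB remain.
Put f12 (105 GB) in disk 8; 151 GB remain.

8 disks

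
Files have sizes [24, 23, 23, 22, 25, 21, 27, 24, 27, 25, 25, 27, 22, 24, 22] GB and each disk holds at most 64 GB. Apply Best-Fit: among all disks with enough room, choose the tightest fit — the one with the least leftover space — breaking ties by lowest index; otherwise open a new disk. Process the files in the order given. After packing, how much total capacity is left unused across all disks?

Put 24 GB in disk 1; 40 GB remain.
Put 23 GB in disk 1; 17 GB remain.
Put 23 GB in disk 2; 41 GB remain.
Put 22 GB in disk 2; 19 GB remain.
Put 25 GB in disk 3; 39 GB remain.
Put 21 GB in disk 3; 18 GB remain.
Put 27 GB in disk 4; 37 GB remain.
Put 24 GB in disk 4; 13 GB remain.
Put 27 GB in disk 5; 37 GB remain.
Put 25 GB in disk 5; 12 GB remain.
Put 25 GB in disk 6; 39 GB remain.
Put 27 GB in disk 6; 12 GB remain.
Put 22 GB in disk 7; 42 GB remain.
Put 24 GB in disk 7; 18 GB remain.
Put 22 GB in disk 8; 42 GB remain.
8 disks × 64 GB = 512 GB; used 361 GB; unused 151 GB.

151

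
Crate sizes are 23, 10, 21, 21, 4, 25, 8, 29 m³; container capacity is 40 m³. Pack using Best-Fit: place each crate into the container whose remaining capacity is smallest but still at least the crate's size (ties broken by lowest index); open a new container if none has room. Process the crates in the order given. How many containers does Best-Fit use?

Put 23 m³ in container 1; 17 m³ remain.
Put 10 m³ in container 1; 7 m³ remain.
Put 21 m³ in container 2; 19 m³ remain.
Put 21 m³ in container 3; 19 m³ remain.
Put 4 m³ in container 1; 3 m³ remain.
Put 25 m³ in container 4; 15 m³ remain.
Put 8 m³ in container 4; 7 m³ remain.
Put 29 m³ in container 5; 11 m³ remain.

5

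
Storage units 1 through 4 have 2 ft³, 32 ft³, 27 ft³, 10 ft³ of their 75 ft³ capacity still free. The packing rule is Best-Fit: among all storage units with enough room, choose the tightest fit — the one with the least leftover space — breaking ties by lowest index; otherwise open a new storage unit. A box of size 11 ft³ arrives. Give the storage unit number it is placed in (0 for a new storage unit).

Storage units with room: storage unit 2 (32 ft³), storage unit 3 (27 ft³).
Tightest fit is storage unit 3 with 27 ft³ free.

3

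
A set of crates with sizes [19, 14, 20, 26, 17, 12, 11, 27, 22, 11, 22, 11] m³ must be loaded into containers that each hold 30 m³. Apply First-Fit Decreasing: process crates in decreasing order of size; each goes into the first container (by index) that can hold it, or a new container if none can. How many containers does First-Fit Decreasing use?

9

Sorted descending: 27, 26, 22, 22, 20, 19, 17, 14, 12, 11, 11, 11.
container 1: place 27 m³, 3 m³ left
container 2: place 26 m³, 4 m³ left
container 3: place 22 m³, 8 m³ left
container 4: place 22 m³, 8 m³ left
container 5: place 20 m³, 10 m³ left
container 6: place 19 m³, 11 m³ left
container 7: place 17 m³, 13 m³ left
container 8: place 14 m³, 16 m³ left
container 7: place 12 m³, 1 m³ left
container 6: place 11 m³, 0 m³ left
container 8: place 11 m³, 5 m³ left
container 9: place 11 m³, 19 m³ left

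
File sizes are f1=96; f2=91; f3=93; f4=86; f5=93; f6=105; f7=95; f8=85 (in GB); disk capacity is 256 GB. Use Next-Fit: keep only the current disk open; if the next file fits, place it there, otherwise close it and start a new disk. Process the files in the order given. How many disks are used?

disk 1: place f1 (96 GB), 160 GB left
disk 1: place f2 (91 GB), 69 GB left
disk 2: place f3 (93 GB), 163 GB left
disk 2: place f4 (86 GB), 77 GB left
disk 3: place f5 (93 GB), 163 GB left
disk 3: place f6 (105 GB), 58 GB left
disk 4: place f7 (95 GB), 161 GB left
disk 4: place f8 (85 GB), 76 GB left
Final disks: [96,91] [93,86] [93,105] [95,85].

4 disks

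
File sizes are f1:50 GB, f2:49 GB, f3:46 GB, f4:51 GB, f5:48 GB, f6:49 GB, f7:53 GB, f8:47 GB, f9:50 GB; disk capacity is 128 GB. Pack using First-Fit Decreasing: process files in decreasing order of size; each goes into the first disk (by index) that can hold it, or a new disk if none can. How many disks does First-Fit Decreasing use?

5 disks

Sorted descending: 53, 51, 50, 50, 49, 49, 48, 47, 46.
53 GB → disk 1 (remaining 75 GB)
51 GB → disk 1 (remaining 24 GB)
50 GB → disk 2 (remaining 78 GB)
50 GB → disk 2 (remaining 28 GB)
49 GB → disk 3 (remaining 79 GB)
49 GB → disk 3 (remaining 30 GB)
48 GB → disk 4 (remaining 80 GB)
47 GB → disk 4 (remaining 33 GB)
46 GB → disk 5 (remaining 82 GB)
Final disks: [53,51] [50,50] [49,49] [48,47] [46].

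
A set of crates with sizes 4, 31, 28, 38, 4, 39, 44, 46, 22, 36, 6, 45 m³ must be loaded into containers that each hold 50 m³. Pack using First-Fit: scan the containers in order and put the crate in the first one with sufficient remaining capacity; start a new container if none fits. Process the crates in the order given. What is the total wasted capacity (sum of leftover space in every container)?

4 m³ → container 1 (remaining 46 m³)
31 m³ → container 1 (remaining 15 m³)
28 m³ → container 2 (remaining 22 m³)
38 m³ → container 3 (remaining 12 m³)
4 m³ → container 1 (remaining 11 m³)
39 m³ → container 4 (remaining 11 m³)
44 m³ → container 5 (remaining 6 m³)
46 m³ → container 6 (remaining 4 m³)
22 m³ → container 2 (remaining 0 m³)
36 m³ → container 7 (remaining 14 m³)
6 m³ → container 1 (remaining 5 m³)
45 m³ → container 8 (remaining 5 m³)
8 containers × 50 m³ = 400 m³; used 343 m³; unused 57 m³.

57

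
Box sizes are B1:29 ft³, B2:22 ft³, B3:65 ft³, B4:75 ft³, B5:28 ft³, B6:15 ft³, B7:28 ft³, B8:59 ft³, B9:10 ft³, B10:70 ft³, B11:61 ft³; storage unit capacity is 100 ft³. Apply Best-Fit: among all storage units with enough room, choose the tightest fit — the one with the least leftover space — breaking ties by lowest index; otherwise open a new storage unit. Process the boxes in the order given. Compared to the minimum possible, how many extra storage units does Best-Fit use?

Best-Fit: [29,22,28] [65,28] [75,15,10] [59] [70] [61] → 6 storage units.
Total size 462 ft³; any packing needs at least ⌈462/100⌉ = 5 storage units.
An optimal packing achieves that bound: [75,22] [70,29] [65,28] [61,28,10] [59,15] → 5 storage units.
Excess: 6 − 5 = 1.

1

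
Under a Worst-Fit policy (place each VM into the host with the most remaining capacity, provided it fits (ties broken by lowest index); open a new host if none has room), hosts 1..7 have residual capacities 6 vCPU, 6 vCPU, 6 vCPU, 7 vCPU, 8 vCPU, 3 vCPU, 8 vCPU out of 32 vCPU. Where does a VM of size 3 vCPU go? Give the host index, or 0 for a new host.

5

Hosts with room: host 1 (6 vCPU), host 2 (6 vCPU), host 3 (6 vCPU), host 4 (7 vCPU), host 5 (8 vCPU), host 6 (3 vCPU), host 7 (8 vCPU).
Most room is host 5 with 8 vCPU free.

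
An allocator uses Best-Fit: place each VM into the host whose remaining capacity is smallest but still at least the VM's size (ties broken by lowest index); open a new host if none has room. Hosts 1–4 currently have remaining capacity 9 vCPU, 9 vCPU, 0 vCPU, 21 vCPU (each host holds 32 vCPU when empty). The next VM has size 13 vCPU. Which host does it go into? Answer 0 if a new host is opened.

4

Hosts with room: host 4 (21 vCPU).
Tightest fit is host 4 with 21 vCPU free.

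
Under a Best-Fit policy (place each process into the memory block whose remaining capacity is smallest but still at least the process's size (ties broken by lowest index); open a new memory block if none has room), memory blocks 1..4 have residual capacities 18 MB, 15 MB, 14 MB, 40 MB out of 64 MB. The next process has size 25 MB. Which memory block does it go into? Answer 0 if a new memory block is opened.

4

Memory blocks with room: memory block 4 (40 MB).
Tightest fit is memory block 4 with 40 MB free.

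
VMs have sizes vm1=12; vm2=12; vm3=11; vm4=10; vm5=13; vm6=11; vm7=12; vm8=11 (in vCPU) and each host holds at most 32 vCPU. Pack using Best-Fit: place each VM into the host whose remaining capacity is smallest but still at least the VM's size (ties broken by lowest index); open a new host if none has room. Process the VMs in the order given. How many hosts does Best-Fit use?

4 hosts

vm1 (12 vCPU) → host 1 (remaining 20 vCPU)
vm2 (12 vCPU) → host 1 (remaining 8 vCPU)
vm3 (11 vCPU) → host 2 (remaining 21 vCPU)
vm4 (10 vCPU) → host 2 (remaining 11 vCPU)
vm5 (13 vCPU) → host 3 (remaining 19 vCPU)
vm6 (11 vCPU) → host 2 (remaining 0 vCPU)
vm7 (12 vCPU) → host 3 (remaining 7 vCPU)
vm8 (11 vCPU) → host 4 (remaining 21 vCPU)
Final hosts: [12,12] [11,10,11] [13,12] [11].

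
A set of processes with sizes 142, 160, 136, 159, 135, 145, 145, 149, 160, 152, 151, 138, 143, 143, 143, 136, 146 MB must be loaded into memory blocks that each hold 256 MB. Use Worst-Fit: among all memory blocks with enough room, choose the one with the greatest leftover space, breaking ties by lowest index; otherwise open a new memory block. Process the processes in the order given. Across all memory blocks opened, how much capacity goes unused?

Put 142 MB in memory block 1; 114 MB remain.
Put 160 MB in memory block 2; 96 MB remain.
Put 136 MB in memory block 3; 120 MB remain.
Put 159 MB in memory block 4; 97 MB remain.
Put 135 MB in memory block 5; 121 MB remain.
Put 145 MB in memory block 6; 111 MB remain.
Put 145 MB in memory block 7; 111 MB remain.
Put 149 MB in memory block 8; 107 MB remain.
Put 160 MB in memory block 9; 96 MB remain.
Put 152 MB in memory block 10; 104 MB remain.
Put 151 MB in memory block 11; 105 MB remain.
Put 138 MB in memory block 12; 118 MB remain.
Put 143 MB in memory block 13; 113 MB remain.
Put 143 MB in memory block 14; 113 MB remain.
Put 143 MB in memory block 15; 113 MB remain.
Put 136 MB in memory block 16; 120 MB remain.
Put 146 MB in memory block 17; 110 MB remain.
17 memory blocks × 256 MB = 4352 MB; used 2483 MB; unused 1869 MB.

1869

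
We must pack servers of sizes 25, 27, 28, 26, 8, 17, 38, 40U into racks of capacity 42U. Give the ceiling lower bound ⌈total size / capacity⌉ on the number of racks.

Total size = 25 + 27 + 28 + 26 + 8 + 17 + 38 + 40 = 209U.
⌈209 / 42⌉ = 5.

5 racks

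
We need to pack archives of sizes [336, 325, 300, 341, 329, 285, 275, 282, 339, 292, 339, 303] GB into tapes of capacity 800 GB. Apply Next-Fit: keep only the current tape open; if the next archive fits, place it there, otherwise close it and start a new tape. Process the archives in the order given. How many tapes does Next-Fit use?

tape 1: place 336 GB, 464 GB left
tape 1: place 325 GB, 139 GB left
tape 2: place 300 GB, 500 GB left
tape 2: place 341 GB, 159 GB left
tape 3: place 329 GB, 471 GB left
tape 3: place 285 GB, 186 GB left
tape 4: place 275 GB, 525 GB left
tape 4: place 282 GB, 243 GB left
tape 5: place 339 GB, 461 GB left
tape 5: place 292 GB, 169 GB left
tape 6: place 339 GB, 461 GB left
tape 6: place 303 GB, 158 GB left
Final tapes: [336,325] [300,341] [329,285] [275,282] [339,292] [339,303].

6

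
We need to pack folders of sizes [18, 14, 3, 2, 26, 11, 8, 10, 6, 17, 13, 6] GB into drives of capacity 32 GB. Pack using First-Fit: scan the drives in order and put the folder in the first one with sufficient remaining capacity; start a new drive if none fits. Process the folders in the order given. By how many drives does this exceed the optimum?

First-Fit: [18,14] [3,2,26] [11,8,10] [6,17,6] [13] → 5 drives.
Total size 134 GB; any packing needs at least ⌈134/32⌉ = 5 drives.
So 5 is already optimal.

0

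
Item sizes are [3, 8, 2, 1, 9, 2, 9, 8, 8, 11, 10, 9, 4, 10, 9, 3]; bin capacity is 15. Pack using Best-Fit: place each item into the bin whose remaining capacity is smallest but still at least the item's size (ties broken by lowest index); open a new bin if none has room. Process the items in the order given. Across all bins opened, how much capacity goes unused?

bin 1: place 3, 12 left
bin 1: place 8, 4 left
bin 1: place 2, 2 left
bin 1: place 1, 1 left
bin 2: place 9, 6 left
bin 2: place 2, 4 left
bin 3: place 9, 6 left
bin 4: place 8, 7 left
bin 5: place 8, 7 left
bin 6: place 11, 4 left
bin 7: place 10, 5 left
bin 8: place 9, 6 left
bin 2: place 4, 0 left
bin 9: place 10, 5 left
bin 10: place 9, 6 left
bin 6: place 3, 1 left
10 bins × 15 = 150; used 106; unused 44.

44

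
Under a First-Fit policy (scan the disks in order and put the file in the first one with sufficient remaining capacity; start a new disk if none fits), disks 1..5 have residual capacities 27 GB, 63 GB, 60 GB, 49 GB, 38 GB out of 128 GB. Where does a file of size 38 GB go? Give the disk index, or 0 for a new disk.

Disks with room: disk 2 (63 GB), disk 3 (60 GB), disk 4 (49 GB), disk 5 (38 GB).
The first with room is disk 2.

2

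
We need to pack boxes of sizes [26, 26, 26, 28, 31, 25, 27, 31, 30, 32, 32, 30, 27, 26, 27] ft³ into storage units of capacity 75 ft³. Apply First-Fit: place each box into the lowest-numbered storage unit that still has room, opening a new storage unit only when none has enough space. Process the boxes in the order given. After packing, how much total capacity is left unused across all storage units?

Put 26 ft³ in storage unit 1; 49 ft³ remain.
Put 26 ft³ in storage unit 1; 23 ft³ remain.
Put 26 ft³ in storage unit 2; 49 ft³ remain.
Put 28 ft³ in storage unit 2; 21 ft³ remain.
Put 31 ft³ in storage unit 3; 44 ft³ remain.
Put 25 ft³ in storage unit 3; 19 ft³ remain.
Put 27 ft³ in storage unit 4; 48 ft³ remain.
Put 31 ft³ in storage unit 4; 17 ft³ remain.
Put 30 ft³ in storage unit 5; 45 ft³ remain.
Put 32 ft³ in storage unit 5; 13 ft³ remain.
Put 32 ft³ in storage unit 6; 43 ft³ remain.
Put 30 ft³ in storage unit 6; 13 ft³ remain.
Put 27 ft³ in storage unit 7; 48 ft³ remain.
Put 26 ft³ in storage unit 7; 22 ft³ remain.
Put 27 ft³ in storage unit 8; 48 ft³ remain.
8 storage units × 75 ft³ = 600 ft³; used 424 ft³; unused 176 ft³.

176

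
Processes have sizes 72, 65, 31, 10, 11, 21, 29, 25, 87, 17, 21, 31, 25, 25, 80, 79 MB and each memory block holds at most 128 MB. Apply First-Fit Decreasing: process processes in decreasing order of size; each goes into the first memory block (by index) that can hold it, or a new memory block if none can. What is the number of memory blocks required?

Sorted descending: 87, 80, 79, 72, 65, 31, 31, 29, 25, 25, 25, 21, 21, 17, 11, 10.
87 MB → memory block 1 (remaining 41 MB)
80 MB → memory block 2 (remaining 48 MB)
79 MB → memory block 3 (remaining 49 MB)
72 MB → memory block 4 (remaining 56 MB)
65 MB → memory block 5 (remaining 63 MB)
31 MB → memory block 1 (remaining 10 MB)
31 MB → memory block 2 (remaining 17 MB)
29 MB → memory block 3 (remaining 20 MB)
25 MB → memory block 4 (remaining 31 MB)
25 MB → memory block 4 (remaining 6 MB)
25 MB → memory block 5 (remaining 38 MB)
21 MB → memory block 5 (remaining 17 MB)
21 MB → memory block 6 (remaining 107 MB)
17 MB → memory block 2 (remaining 0 MB)
11 MB → memory block 3 (remaining 9 MB)
10 MB → memory block 1 (remaining 0 MB)
Final memory blocks: [87,31,10] [80,31,17] [79,29,11] [72,25,25] [65,25,21] [21].

6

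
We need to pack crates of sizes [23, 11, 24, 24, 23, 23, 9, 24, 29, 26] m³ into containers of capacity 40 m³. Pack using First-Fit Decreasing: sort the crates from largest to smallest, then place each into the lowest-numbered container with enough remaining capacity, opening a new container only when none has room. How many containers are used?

8 containers

Sorted descending: 29, 26, 24, 24, 24, 23, 23, 23, 11, 9.
29 m³ → container 1 (remaining 11 m³)
26 m³ → container 2 (remaining 14 m³)
24 m³ → container 3 (remaining 16 m³)
24 m³ → container 4 (remaining 16 m³)
24 m³ → container 5 (remaining 16 m³)
23 m³ → container 6 (remaining 17 m³)
23 m³ → container 7 (remaining 17 m³)
23 m³ → container 8 (remaining 17 m³)
11 m³ → container 1 (remaining 0 m³)
9 m³ → container 2 (remaining 5 m³)
Final containers: [29,11] [26,9] [24] [24] [24] [23] [23] [23].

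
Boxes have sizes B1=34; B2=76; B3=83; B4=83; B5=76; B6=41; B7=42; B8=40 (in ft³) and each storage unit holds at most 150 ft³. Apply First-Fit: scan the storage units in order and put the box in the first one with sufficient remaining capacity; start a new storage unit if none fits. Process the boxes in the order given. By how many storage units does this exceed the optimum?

First-Fit: [34,76,40] [83,41] [83,42] [76] → 4 storage units.
Total size 475 ft³; any packing needs at least ⌈475/150⌉ = 4 storage units.
So 4 is already optimal.

0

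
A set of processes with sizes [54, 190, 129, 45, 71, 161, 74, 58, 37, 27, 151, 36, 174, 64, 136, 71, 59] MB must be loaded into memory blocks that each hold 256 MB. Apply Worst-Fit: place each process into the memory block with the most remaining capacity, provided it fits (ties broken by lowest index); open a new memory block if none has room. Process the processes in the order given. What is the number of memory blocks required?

memory block 1: place 54 MB, 202 MB left
memory block 1: place 190 MB, 12 MB left
memory block 2: place 129 MB, 127 MB left
memory block 2: place 45 MB, 82 MB left
memory block 2: place 71 MB, 11 MB left
memory block 3: place 161 MB, 95 MB left
memory block 3: place 74 MB, 21 MB left
memory block 4: place 58 MB, 198 MB left
memory block 4: place 37 MB, 161 MB left
memory block 4: place 27 MB, 134 MB left
memory block 5: place 151 MB, 105 MB left
memory block 4: place 36 MB, 98 MB left
memory block 6: place 174 MB, 82 MB left
memory block 5: place 64 MB, 41 MB left
memory block 7: place 136 MB, 120 MB left
memory block 7: place 71 MB, 49 MB left
memory block 4: place 59 MB, 39 MB left

7 memory blocks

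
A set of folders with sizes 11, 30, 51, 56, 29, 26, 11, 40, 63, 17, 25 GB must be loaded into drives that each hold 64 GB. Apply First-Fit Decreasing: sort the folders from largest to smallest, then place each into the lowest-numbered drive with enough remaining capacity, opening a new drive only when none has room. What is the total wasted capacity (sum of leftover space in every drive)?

25

Sorted descending: 63, 56, 51, 40, 30, 29, 26, 25, 17, 11, 11.
Put 63 GB in drive 1; 1 GB remain.
Put 56 GB in drive 2; 8 GB remain.
Put 51 GB in drive 3; 13 GB remain.
Put 40 GB in drive 4; 24 GB remain.
Put 30 GB in drive 5; 34 GB remain.
Put 29 GB in drive 5; 5 GB remain.
Put 26 GB in drive 6; 38 GB remain.
Put 25 GB in drive 6; 13 GB remain.
Put 17 GB in drive 4; 7 GB remain.
Put 11 GB in drive 3; 2 GB remain.
Put 11 GB in drive 6; 2 GB remain.
6 drives × 64 GB = 384 GB; used 359 GB; unused 25 GB.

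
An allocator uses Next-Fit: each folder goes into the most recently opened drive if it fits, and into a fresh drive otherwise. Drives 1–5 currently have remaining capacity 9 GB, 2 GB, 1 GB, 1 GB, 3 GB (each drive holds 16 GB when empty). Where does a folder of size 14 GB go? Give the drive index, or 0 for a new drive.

Next-Fit only looks at drive 5, which has 3 GB free.
14 GB does not fit, so a new drive is opened.

0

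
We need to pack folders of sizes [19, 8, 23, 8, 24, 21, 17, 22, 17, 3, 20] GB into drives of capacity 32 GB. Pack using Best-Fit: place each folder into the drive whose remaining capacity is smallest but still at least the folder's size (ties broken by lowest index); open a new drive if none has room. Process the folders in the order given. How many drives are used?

drive 1: place 19 GB, 13 GB left
drive 1: place 8 GB, 5 GB left
drive 2: place 23 GB, 9 GB left
drive 2: place 8 GB, 1 GB left
drive 3: place 24 GB, 8 GB left
drive 4: place 21 GB, 11 GB left
drive 5: place 17 GB, 15 GB left
drive 6: place 22 GB, 10 GB left
drive 7: place 17 GB, 15 GB left
drive 1: place 3 GB, 2 GB left
drive 8: place 20 GB, 12 GB left
Final drives: [19,8,3] [23,8] [24] [21] [17] [22] [17] [20].

8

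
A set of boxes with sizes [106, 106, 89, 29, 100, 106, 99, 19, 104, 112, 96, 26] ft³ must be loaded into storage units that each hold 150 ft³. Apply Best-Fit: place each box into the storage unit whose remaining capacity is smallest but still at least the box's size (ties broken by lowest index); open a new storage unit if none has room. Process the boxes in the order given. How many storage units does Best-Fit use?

storage unit 1: place 106 ft³, 44 ft³ left
storage unit 2: place 106 ft³, 44 ft³ left
storage unit 3: place 89 ft³, 61 ft³ left
storage unit 1: place 29 ft³, 15 ft³ left
storage unit 4: place 100 ft³, 50 ft³ left
storage unit 5: place 106 ft³, 44 ft³ left
storage unit 6: place 99 ft³, 51 ft³ left
storage unit 2: place 19 ft³, 25 ft³ left
storage unit 7: place 104 ft³, 46 ft³ left
storage unit 8: place 112 ft³, 38 ft³ left
storage unit 9: place 96 ft³, 54 ft³ left
storage unit 8: place 26 ft³, 12 ft³ left
Final storage units: [106,29] [106,19] [89] [100] [106] [99] [104] [112,26] [96].

9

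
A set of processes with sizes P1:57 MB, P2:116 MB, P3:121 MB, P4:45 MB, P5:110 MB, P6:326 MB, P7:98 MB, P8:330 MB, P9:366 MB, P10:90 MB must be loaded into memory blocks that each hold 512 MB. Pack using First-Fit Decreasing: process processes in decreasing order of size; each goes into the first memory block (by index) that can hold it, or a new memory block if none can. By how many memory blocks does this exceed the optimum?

0

First-Fit Decreasing: [366,121] [330,116,57] [326,110,45] [98,90] → 4 memory blocks.
Total size 1659 MB; any packing needs at least ⌈1659/512⌉ = 4 memory blocks.
So 4 is already optimal.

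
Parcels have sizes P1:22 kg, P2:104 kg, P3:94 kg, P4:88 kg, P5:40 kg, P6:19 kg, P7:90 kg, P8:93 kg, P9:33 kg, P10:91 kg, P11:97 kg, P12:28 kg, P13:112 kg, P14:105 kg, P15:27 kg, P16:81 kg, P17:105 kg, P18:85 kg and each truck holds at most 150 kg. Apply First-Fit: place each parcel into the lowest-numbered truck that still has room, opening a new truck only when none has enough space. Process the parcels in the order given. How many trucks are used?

P1 (22 kg) → truck 1 (remaining 128 kg)
P2 (104 kg) → truck 1 (remaining 24 kg)
P3 (94 kg) → truck 2 (remaining 56 kg)
P4 (88 kg) → truck 3 (remaining 62 kg)
P5 (40 kg) → truck 2 (remaining 16 kg)
P6 (19 kg) → truck 1 (remaining 5 kg)
P7 (90 kg) → truck 4 (remaining 60 kg)
P8 (93 kg) → truck 5 (remaining 57 kg)
P9 (33 kg) → truck 3 (remaining 29 kg)
P10 (91 kg) → truck 6 (remaining 59 kg)
P11 (97 kg) → truck 7 (remaining 53 kg)
P12 (28 kg) → truck 3 (remaining 1 kg)
P13 (112 kg) → truck 8 (remaining 38 kg)
P14 (105 kg) → truck 9 (remaining 45 kg)
P15 (27 kg) → truck 4 (remaining 33 kg)
P16 (81 kg) → truck 10 (remaining 69 kg)
P17 (105 kg) → truck 11 (remaining 45 kg)
P18 (85 kg) → truck 12 (remaining 65 kg)

12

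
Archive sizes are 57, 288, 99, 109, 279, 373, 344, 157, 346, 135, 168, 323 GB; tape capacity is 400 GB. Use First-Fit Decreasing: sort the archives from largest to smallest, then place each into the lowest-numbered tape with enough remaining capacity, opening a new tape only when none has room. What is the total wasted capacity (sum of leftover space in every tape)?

Sorted descending: 373, 346, 344, 323, 288, 279, 168, 157, 135, 109, 99, 57.
tape 1: place 373 GB, 27 GB left
tape 2: place 346 GB, 54 GB left
tape 3: place 344 GB, 56 GB left
tape 4: place 323 GB, 77 GB left
tape 5: place 288 GB, 112 GB left
tape 6: place 279 GB, 121 GB left
tape 7: place 168 GB, 232 GB left
tape 7: place 157 GB, 75 GB left
tape 8: place 135 GB, 265 GB left
tape 5: place 109 GB, 3 GB left
tape 6: place 99 GB, 22 GB left
tape 4: place 57 GB, 20 GB left
8 tapes × 400 GB = 3200 GB; used 2678 GB; unused 522 GB.

522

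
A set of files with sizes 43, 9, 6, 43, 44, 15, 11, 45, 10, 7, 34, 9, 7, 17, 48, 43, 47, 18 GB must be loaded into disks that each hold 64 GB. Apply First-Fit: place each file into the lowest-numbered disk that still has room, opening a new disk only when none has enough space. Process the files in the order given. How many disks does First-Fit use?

Put 43 GB in disk 1; 21 GB remain.
Put 9 GB in disk 1; 12 GB remain.
Put 6 GB in disk 1; 6 GB remain.
Put 43 GB in disk 2; 21 GB remain.
Put 44 GB in disk 3; 20 GB remain.
Put 15 GB in disk 2; 6 GB remain.
Put 11 GB in disk 3; 9 GB remain.
Put 45 GB in disk 4; 19 GB remain.
Put 10 GB in disk 4; 9 GB remain.
Put 7 GB in disk 3; 2 GB remain.
Put 34 GB in disk 5; 30 GB remain.
Put 9 GB in disk 4; 0 GB remain.
Put 7 GB in disk 5; 23 GB remain.
Put 17 GB in disk 5; 6 GB remain.
Put 48 GB in disk 6; 16 GB remain.
Put 43 GB in disk 7; 21 GB remain.
Put 47 GB in disk 8; 17 GB remain.
Put 18 GB in disk 7; 3 GB remain.

8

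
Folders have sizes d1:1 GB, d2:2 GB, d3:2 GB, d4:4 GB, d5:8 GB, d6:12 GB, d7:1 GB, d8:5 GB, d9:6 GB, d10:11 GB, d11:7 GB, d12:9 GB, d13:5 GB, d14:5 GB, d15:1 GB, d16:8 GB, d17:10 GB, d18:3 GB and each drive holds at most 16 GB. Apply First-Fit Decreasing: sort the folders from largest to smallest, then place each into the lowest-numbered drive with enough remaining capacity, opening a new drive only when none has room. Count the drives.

Sorted descending: 12, 11, 10, 9, 8, 8, 7, 6, 5, 5, 5, 4, 3, 2, 2, 1, 1, 1.
Put 12 GB in drive 1; 4 GB remain.
Put 11 GB in drive 2; 5 GB remain.
Put 10 GB in drive 3; 6 GB remain.
Put 9 GB in drive 4; 7 GB remain.
Put 8 GB in drive 5; 8 GB remain.
Put 8 GB in drive 5; 0 GB remain.
Put 7 GB in drive 4; 0 GB remain.
Put 6 GB in drive 3; 0 GB remain.
Put 5 GB in drive 2; 0 GB remain.
Put 5 GB in drive 6; 11 GB remain.
Put 5 GB in drive 6; 6 GB remain.
Put 4 GB in drive 1; 0 GB remain.
Put 3 GB in drive 6; 3 GB remain.
Put 2 GB in drive 6; 1 GB remain.
Put 2 GB in drive 7; 14 GB remain.
Put 1 GB in drive 6; 0 GB remain.
Put 1 GB in drive 7; 13 GB remain.
Put 1 GB in drive 7; 12 GB remain.
Final drives: [12,4] [11,5] [10,6] [9,7] [8,8] [5,5,3,2,1] [2,1,1].

7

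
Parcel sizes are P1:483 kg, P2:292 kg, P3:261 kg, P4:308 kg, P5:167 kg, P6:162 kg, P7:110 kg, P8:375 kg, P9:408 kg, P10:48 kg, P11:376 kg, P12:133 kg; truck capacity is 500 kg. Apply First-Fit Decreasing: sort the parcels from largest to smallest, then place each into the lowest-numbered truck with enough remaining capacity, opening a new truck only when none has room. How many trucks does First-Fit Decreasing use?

7

Sorted descending: 483, 408, 376, 375, 308, 292, 261, 167, 162, 133, 110, 48.
Put 483 kg in truck 1; 17 kg remain.
Put 408 kg in truck 2; 92 kg remain.
Put 376 kg in truck 3; 124 kg remain.
Put 375 kg in truck 4; 125 kg remain.
Put 308 kg in truck 5; 192 kg remain.
Put 292 kg in truck 6; 208 kg remain.
Put 261 kg in truck 7; 239 kg remain.
Put 167 kg in truck 5; 25 kg remain.
Put 162 kg in truck 6; 46 kg remain.
Put 133 kg in truck 7; 106 kg remain.
Put 110 kg in truck 3; 14 kg remain.
Put 48 kg in truck 2; 44 kg remain.
Final trucks: [483] [408,48] [376,110] [375] [308,167] [292,162] [261,133].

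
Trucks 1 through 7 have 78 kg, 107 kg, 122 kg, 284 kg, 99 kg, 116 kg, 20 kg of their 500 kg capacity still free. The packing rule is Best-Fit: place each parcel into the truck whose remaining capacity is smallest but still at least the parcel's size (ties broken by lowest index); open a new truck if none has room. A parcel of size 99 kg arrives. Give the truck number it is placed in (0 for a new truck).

Trucks with room: truck 2 (107 kg), truck 3 (122 kg), truck 4 (284 kg), truck 5 (99 kg), truck 6 (116 kg).
Tightest fit is truck 5 with 99 kg free.

5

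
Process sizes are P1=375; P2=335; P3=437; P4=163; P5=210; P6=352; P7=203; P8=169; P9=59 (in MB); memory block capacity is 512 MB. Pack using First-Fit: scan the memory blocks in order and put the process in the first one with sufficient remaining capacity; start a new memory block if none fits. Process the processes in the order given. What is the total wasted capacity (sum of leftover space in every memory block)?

Put P1 (375 MB) in memory block 1; 137 MB remain.
Put P2 (335 MB) in memory block 2; 177 MB remain.
Put P3 (437 MB) in memory block 3; 75 MB remain.
Put P4 (163 MB) in memory block 2; 14 MB remain.
Put P5 (210 MB) in memory block 4; 302 MB remain.
Put P6 (352 MB) in memory block 5; 160 MB remain.
Put P7 (203 MB) in memory block 4; 99 MB remain.
Put P8 (169 MB) in memory block 6; 343 MB remain.
Put P9 (59 MB) in memory block 1; 78 MB remain.
6 memory blocks × 512 MB = 3072 MB; used 2303 MB; unused 769 MB.

769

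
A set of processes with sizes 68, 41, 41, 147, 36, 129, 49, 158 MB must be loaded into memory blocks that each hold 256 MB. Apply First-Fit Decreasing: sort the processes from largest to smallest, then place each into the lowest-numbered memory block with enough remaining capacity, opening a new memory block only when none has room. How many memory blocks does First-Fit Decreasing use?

Sorted descending: 158, 147, 129, 68, 49, 41, 41, 36.
158 MB → memory block 1 (remaining 98 MB)
147 MB → memory block 2 (remaining 109 MB)
129 MB → memory block 3 (remaining 127 MB)
68 MB → memory block 1 (remaining 30 MB)
49 MB → memory block 2 (remaining 60 MB)
41 MB → memory block 2 (remaining 19 MB)
41 MB → memory block 3 (remaining 86 MB)
36 MB → memory block 3 (remaining 50 MB)
Final memory blocks: [158,68] [147,49,41] [129,41,36].

3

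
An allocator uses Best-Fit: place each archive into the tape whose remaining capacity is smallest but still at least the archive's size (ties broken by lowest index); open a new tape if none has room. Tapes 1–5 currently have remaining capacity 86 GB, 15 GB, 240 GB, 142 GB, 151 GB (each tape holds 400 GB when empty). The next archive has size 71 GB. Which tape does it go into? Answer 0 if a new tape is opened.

1

Tapes with room: tape 1 (86 GB), tape 3 (240 GB), tape 4 (142 GB), tape 5 (151 GB).
Tightest fit is tape 1 with 86 GB free.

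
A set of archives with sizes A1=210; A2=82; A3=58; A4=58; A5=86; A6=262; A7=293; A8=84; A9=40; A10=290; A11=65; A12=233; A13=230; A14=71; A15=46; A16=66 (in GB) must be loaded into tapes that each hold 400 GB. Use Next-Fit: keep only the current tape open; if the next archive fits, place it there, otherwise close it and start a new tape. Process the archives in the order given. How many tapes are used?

tape 1: place A1 (210 GB), 190 GB left
tape 1: place A2 (82 GB), 108 GB left
tape 1: place A3 (58 GB), 50 GB left
tape 2: place A4 (58 GB), 342 GB left
tape 2: place A5 (86 GB), 256 GB left
tape 3: place A6 (262 GB), 138 GB left
tape 4: place A7 (293 GB), 107 GB left
tape 4: place A8 (84 GB), 23 GB left
tape 5: place A9 (40 GB), 360 GB left
tape 5: place A10 (290 GB), 70 GB left
tape 5: place A11 (65 GB), 5 GB left
tape 6: place A12 (233 GB), 167 GB left
tape 7: place A13 (230 GB), 170 GB left
tape 7: place A14 (71 GB), 99 GB left
tape 7: place A15 (46 GB), 53 GB left
tape 8: place A16 (66 GB), 334 GB left
Final tapes: [210,82,58] [58,86] [262] [293,84] [40,290,65] [233] [230,71,46] [66].

8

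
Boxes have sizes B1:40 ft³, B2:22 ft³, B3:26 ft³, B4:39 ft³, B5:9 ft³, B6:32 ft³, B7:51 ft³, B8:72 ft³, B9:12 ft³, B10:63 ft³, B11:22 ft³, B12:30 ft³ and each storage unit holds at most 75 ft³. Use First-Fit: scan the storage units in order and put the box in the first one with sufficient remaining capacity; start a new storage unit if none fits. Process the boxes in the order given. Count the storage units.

storage unit 1: place B1 (40 ft³), 35 ft³ left
storage unit 1: place B2 (22 ft³), 13 ft³ left
storage unit 2: place B3 (26 ft³), 49 ft³ left
storage unit 2: place B4 (39 ft³), 10 ft³ left
storage unit 1: place B5 (9 ft³), 4 ft³ left
storage unit 3: place B6 (32 ft³), 43 ft³ left
storage unit 4: place B7 (51 ft³), 24 ft³ left
storage unit 5: place B8 (72 ft³), 3 ft³ left
storage unit 3: place B9 (12 ft³), 31 ft³ left
storage unit 6: place B10 (63 ft³), 12 ft³ left
storage unit 3: place B11 (22 ft³), 9 ft³ left
storage unit 7: place B12 (30 ft³), 45 ft³ left
Final storage units: [40,22,9] [26,39] [32,12,22] [51] [72] [63] [30].

7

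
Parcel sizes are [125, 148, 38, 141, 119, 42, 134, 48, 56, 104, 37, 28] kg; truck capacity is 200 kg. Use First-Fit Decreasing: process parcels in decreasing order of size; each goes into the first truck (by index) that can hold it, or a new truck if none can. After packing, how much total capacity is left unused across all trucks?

180

Sorted descending: 148, 141, 134, 125, 119, 104, 56, 48, 42, 38, 37, 28.
148 kg → truck 1 (remaining 52 kg)
141 kg → truck 2 (remaining 59 kg)
134 kg → truck 3 (remaining 66 kg)
125 kg → truck 4 (remaining 75 kg)
119 kg → truck 5 (remaining 81 kg)
104 kg → truck 6 (remaining 96 kg)
56 kg → truck 2 (remaining 3 kg)
48 kg → truck 1 (remaining 4 kg)
42 kg → truck 3 (remaining 24 kg)
38 kg → truck 4 (remaining 37 kg)
37 kg → truck 4 (remaining 0 kg)
28 kg → truck 5 (remaining 53 kg)
6 trucks × 200 kg = 1200 kg; used 1020 kg; unused 180 kg.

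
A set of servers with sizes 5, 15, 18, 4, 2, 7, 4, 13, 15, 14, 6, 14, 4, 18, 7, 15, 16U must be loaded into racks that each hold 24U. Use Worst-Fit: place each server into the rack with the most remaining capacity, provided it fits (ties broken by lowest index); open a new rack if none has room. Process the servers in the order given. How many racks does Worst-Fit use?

rack 1: place 5U, 19U left
rack 1: place 15U, 4U left
rack 2: place 18U, 6U left
rack 2: place 4U, 2U left
rack 1: place 2U, 2U left
rack 3: place 7U, 17U left
rack 3: place 4U, 13U left
rack 3: place 13U, 0U left
rack 4: place 15U, 9U left
rack 5: place 14U, 10U left
rack 5: place 6U, 4U left
rack 6: place 14U, 10U left
rack 6: place 4U, 6U left
rack 7: place 18U, 6U left
rack 4: place 7U, 2U left
rack 8: place 15U, 9U left
rack 9: place 16U, 8U left

9 racks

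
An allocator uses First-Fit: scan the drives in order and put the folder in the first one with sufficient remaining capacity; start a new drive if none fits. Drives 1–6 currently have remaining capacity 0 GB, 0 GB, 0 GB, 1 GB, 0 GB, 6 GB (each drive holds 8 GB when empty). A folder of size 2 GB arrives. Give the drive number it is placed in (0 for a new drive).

Drives with room: drive 6 (6 GB).
The first with room is drive 6.

6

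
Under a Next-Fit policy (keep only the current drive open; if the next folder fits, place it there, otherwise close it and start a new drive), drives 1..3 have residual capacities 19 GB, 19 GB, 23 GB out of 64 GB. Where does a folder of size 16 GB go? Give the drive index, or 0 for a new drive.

3

Next-Fit only looks at drive 3, which has 23 GB free.
16 GB fits there.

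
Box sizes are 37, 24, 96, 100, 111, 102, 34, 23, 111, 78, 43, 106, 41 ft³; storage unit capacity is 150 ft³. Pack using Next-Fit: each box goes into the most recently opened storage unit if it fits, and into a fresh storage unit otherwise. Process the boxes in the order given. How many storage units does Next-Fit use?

Put 37 ft³ in storage unit 1; 113 ft³ remain.
Put 24 ft³ in storage unit 1; 89 ft³ remain.
Put 96 ft³ in storage unit 2; 54 ft³ remain.
Put 100 ft³ in storage unit 3; 50 ft³ remain.
Put 111 ft³ in storage unit 4; 39 ft³ remain.
Put 102 ft³ in storage unit 5; 48 ft³ remain.
Put 34 ft³ in storage unit 5; 14 ft³ remain.
Put 23 ft³ in storage unit 6; 127 ft³ remain.
Put 111 ft³ in storage unit 6; 16 ft³ remain.
Put 78 ft³ in storage unit 7; 72 ft³ remain.
Put 43 ft³ in storage unit 7; 29 ft³ remain.
Put 106 ft³ in storage unit 8; 44 ft³ remain.
Put 41 ft³ in storage unit 8; 3 ft³ remain.
Final storage units: [37,24] [96] [100] [111] [102,34] [23,111] [78,43] [106,41].

8 storage units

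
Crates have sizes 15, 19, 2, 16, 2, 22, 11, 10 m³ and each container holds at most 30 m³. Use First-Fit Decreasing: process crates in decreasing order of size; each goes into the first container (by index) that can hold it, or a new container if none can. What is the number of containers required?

4 containers

Sorted descending: 22, 19, 16, 15, 11, 10, 2, 2.
container 1: place 22 m³, 8 m³ left
container 2: place 19 m³, 11 m³ left
container 3: place 16 m³, 14 m³ left
container 4: place 15 m³, 15 m³ left
container 2: place 11 m³, 0 m³ left
container 3: place 10 m³, 4 m³ left
container 1: place 2 m³, 6 m³ left
container 1: place 2 m³, 4 m³ left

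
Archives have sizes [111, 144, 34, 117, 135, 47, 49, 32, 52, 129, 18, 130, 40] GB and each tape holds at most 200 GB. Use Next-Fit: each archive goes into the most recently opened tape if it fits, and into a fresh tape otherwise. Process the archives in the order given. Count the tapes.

7

tape 1: place 111 GB, 89 GB left
tape 2: place 144 GB, 56 GB left
tape 2: place 34 GB, 22 GB left
tape 3: place 117 GB, 83 GB left
tape 4: place 135 GB, 65 GB left
tape 4: place 47 GB, 18 GB left
tape 5: place 49 GB, 151 GB left
tape 5: place 32 GB, 119 GB left
tape 5: place 52 GB, 67 GB left
tape 6: place 129 GB, 71 GB left
tape 6: place 18 GB, 53 GB left
tape 7: place 130 GB, 70 GB left
tape 7: place 40 GB, 30 GB left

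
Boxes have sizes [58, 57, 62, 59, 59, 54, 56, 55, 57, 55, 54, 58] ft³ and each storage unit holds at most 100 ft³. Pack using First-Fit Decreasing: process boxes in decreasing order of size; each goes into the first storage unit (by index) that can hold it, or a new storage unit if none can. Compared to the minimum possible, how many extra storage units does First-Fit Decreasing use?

0

First-Fit Decreasing: [62] [59] [59] [58] [58] [57] [57] [56] [55] [55] [54] [54] → 12 storage units.
12 boxes exceed 50 ft³ (half the capacity), and no two of those can share a storage unit, so at least 12 storage units are needed.
So 12 is already optimal.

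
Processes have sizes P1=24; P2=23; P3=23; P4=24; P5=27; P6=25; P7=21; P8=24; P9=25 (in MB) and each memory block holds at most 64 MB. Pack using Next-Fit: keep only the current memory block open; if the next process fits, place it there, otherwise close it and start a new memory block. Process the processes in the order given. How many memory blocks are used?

5 memory blocks

P1 (24 MB) → memory block 1 (remaining 40 MB)
P2 (23 MB) → memory block 1 (remaining 17 MB)
P3 (23 MB) → memory block 2 (remaining 41 MB)
P4 (24 MB) → memory block 2 (remaining 17 MB)
P5 (27 MB) → memory block 3 (remaining 37 MB)
P6 (25 MB) → memory block 3 (remaining 12 MB)
P7 (21 MB) → memory block 4 (remaining 43 MB)
P8 (24 MB) → memory block 4 (remaining 19 MB)
P9 (25 MB) → memory block 5 (remaining 39 MB)
Final memory blocks: [24,23] [23,24] [27,25] [21,24] [25].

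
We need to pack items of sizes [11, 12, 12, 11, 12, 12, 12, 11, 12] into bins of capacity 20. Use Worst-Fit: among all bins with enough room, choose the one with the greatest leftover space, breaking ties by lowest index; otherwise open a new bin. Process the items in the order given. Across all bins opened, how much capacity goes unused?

75

Put 11 in bin 1; 9 remain.
Put 12 in bin 2; 8 remain.
Put 12 in bin 3; 8 remain.
Put 11 in bin 4; 9 remain.
Put 12 in bin 5; 8 remain.
Put 12 in bin 6; 8 remain.
Put 12 in bin 7; 8 remain.
Put 11 in bin 8; 9 remain.
Put 12 in bin 9; 8 remain.
9 bins × 20 = 180; used 105; unused 75.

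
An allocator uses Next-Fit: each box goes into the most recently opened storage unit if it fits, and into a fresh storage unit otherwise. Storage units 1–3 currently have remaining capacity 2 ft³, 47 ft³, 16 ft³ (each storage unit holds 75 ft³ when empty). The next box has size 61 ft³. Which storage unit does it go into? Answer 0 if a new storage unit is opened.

Next-Fit only looks at storage unit 3, which has 16 ft³ free.
61 ft³ does not fit, so a new storage unit is opened.

0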